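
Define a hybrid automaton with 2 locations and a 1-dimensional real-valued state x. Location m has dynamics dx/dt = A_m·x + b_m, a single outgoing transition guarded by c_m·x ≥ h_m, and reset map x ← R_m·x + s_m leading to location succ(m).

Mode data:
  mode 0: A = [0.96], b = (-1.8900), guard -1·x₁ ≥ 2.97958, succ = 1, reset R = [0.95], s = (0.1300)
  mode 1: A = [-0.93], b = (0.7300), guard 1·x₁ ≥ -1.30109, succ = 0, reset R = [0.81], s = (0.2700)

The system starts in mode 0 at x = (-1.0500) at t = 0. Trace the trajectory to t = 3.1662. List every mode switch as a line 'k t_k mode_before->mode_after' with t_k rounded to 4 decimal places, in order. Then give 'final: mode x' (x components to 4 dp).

1 0.5148 0->1
2 1.0668 1->0
3 1.6777 0->1
4 2.2297 1->0
5 2.8407 0->1
final: 1 -1.7901

Mode 0: guard c·x = 2.9796 hit at Δt = 0.5148 (t = 0.5148), x⁻ = (-2.9796) → reset → x⁺ = (-2.7006), jump to mode 1
Mode 1: guard c·x = -1.3011 hit at Δt = 0.5520 (t = 1.0668), x⁻ = (-1.3011) → reset → x⁺ = (-0.7839), jump to mode 0
Mode 0: guard c·x = 2.9796 hit at Δt = 0.6109 (t = 1.6777), x⁻ = (-2.9796) → reset → x⁺ = (-2.7006), jump to mode 1
Mode 1: guard c·x = -1.3011 hit at Δt = 0.5520 (t = 2.2297), x⁻ = (-1.3011) → reset → x⁺ = (-0.7839), jump to mode 0
Mode 0: guard c·x = 2.9796 hit at Δt = 0.6109 (t = 2.8407), x⁻ = (-2.9796) → reset → x⁺ = (-2.7006), jump to mode 1
Mode 1: flow for 0.3255 to horizon, guard not reached → x = (-1.7901)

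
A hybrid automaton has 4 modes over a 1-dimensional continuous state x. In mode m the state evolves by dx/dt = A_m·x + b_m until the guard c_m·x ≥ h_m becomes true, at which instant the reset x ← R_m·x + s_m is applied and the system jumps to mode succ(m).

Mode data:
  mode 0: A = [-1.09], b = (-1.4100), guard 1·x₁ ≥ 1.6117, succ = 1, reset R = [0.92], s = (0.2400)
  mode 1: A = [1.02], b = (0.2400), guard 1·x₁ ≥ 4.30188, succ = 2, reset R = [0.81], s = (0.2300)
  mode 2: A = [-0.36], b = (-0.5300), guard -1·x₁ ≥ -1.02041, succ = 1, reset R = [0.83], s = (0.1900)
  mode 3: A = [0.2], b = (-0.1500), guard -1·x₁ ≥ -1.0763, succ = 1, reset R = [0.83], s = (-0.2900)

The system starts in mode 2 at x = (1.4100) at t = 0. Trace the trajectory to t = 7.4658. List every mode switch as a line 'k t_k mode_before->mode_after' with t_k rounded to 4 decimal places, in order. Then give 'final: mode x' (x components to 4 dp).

Mode 2: guard c·x = -1.0204 hit at Δt = 0.4034 (t = 0.4034), x⁻ = (1.0204) → reset → x⁺ = (1.0369), jump to mode 1
Mode 1: guard c·x = 4.3019 hit at Δt = 1.2466 (t = 1.6500), x⁻ = (4.3019) → reset → x⁺ = (3.7145), jump to mode 2
Mode 2: guard c·x = -1.0204 hit at Δt = 2.0355 (t = 3.6855), x⁻ = (1.0204) → reset → x⁺ = (1.0369), jump to mode 1
Mode 1: guard c·x = 4.3019 hit at Δt = 1.2466 (t = 4.9321), x⁻ = (4.3019) → reset → x⁺ = (3.7145), jump to mode 2
Mode 2: guard c·x = -1.0204 hit at Δt = 2.0355 (t = 6.9675), x⁻ = (1.0204) → reset → x⁺ = (1.0369), jump to mode 1
Mode 1: flow for 0.4983 to horizon, guard not reached → x = (1.8796)

1 0.4034 2->1
2 1.6500 1->2
3 3.6855 2->1
4 4.9321 1->2
5 6.9675 2->1
final: 1 1.8796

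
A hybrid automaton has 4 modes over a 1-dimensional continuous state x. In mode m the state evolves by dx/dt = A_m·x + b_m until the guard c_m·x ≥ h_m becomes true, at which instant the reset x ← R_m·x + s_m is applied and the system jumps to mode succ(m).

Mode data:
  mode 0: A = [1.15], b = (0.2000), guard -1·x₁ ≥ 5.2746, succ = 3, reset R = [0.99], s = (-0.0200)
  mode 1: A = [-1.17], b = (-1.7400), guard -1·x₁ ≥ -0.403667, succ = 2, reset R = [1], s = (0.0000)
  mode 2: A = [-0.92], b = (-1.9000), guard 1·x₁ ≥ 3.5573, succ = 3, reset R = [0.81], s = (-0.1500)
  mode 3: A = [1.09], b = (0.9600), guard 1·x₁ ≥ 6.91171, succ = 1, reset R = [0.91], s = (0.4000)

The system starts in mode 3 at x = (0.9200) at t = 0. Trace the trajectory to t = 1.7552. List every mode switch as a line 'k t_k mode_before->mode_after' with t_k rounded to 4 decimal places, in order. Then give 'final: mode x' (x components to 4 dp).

1 1.3440 3->1
final: 1 3.5669

Mode 3: guard c·x = 6.9117 hit at Δt = 1.3440 (t = 1.3440), x⁻ = (6.9117) → reset → x⁺ = (6.6897), jump to mode 1
Mode 1: flow for 0.4112 to horizon, guard not reached → x = (3.5669)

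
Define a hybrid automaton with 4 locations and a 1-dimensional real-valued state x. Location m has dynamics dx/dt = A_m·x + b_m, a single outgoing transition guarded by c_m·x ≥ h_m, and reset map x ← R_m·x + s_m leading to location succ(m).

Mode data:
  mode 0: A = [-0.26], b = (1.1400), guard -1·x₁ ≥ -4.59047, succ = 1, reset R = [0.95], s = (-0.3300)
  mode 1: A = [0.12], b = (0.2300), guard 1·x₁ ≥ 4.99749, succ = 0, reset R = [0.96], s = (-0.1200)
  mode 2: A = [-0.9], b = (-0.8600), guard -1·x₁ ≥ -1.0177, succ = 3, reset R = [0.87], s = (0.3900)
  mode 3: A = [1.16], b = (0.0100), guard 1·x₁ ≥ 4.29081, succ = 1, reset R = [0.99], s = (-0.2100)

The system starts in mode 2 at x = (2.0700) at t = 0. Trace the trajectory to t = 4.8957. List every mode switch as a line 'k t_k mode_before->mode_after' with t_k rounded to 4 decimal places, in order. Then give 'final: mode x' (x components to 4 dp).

Mode 2: guard c·x = -1.0177 hit at Δt = 0.4749 (t = 0.4749), x⁻ = (1.0177) → reset → x⁺ = (1.2754), jump to mode 3
Mode 3: guard c·x = 4.2908 hit at Δt = 1.0418 (t = 1.5167), x⁻ = (4.2908) → reset → x⁺ = (4.0379), jump to mode 1
Mode 1: guard c·x = 4.9975 hit at Δt = 1.2451 (t = 2.7618), x⁻ = (4.9975) → reset → x⁺ = (4.6776), jump to mode 0
Mode 0: guard c·x = -4.5905 hit at Δt = 1.3574 (t = 4.1192), x⁻ = (4.5905) → reset → x⁺ = (4.0309), jump to mode 1
Mode 1: flow for 0.7765 to horizon, guard not reached → x = (4.6118)

1 0.4749 2->3
2 1.5167 3->1
3 2.7618 1->0
4 4.1192 0->1
final: 1 4.6118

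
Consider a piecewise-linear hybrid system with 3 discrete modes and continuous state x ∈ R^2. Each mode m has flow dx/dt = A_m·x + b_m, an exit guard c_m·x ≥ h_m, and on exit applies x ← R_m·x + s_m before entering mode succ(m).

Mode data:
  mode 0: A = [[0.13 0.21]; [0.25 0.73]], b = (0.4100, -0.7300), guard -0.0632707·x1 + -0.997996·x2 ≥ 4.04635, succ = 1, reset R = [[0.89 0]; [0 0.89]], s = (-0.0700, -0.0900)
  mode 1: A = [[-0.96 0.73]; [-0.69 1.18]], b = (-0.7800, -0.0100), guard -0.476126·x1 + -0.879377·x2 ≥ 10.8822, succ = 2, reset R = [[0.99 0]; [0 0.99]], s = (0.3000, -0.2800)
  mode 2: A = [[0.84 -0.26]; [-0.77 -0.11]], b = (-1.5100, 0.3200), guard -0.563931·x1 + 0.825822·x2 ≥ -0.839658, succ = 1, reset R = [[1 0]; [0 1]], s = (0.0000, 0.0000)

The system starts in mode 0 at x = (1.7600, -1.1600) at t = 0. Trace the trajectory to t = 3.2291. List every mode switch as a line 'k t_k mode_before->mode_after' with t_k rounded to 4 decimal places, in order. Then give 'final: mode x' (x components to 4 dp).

Mode 0: guard c·x = 4.0464 hit at Δt = 1.5118 (t = 1.5118), x⁻ = (1.9998, -4.1813) → reset → x⁺ = (1.7098, -3.8113), jump to mode 1
Mode 1: guard c·x = 10.8822 hit at Δt = 0.8949 (t = 2.4067), x⁻ = (-2.9918, -10.7550) → reset → x⁺ = (-2.6619, -10.9275), jump to mode 2
Mode 2: flow for 0.8224 to horizon, guard not reached → x = (-4.1520, -7.7466)

1 1.5118 0->1
2 2.4067 1->2
final: 2 -4.1520 -7.7466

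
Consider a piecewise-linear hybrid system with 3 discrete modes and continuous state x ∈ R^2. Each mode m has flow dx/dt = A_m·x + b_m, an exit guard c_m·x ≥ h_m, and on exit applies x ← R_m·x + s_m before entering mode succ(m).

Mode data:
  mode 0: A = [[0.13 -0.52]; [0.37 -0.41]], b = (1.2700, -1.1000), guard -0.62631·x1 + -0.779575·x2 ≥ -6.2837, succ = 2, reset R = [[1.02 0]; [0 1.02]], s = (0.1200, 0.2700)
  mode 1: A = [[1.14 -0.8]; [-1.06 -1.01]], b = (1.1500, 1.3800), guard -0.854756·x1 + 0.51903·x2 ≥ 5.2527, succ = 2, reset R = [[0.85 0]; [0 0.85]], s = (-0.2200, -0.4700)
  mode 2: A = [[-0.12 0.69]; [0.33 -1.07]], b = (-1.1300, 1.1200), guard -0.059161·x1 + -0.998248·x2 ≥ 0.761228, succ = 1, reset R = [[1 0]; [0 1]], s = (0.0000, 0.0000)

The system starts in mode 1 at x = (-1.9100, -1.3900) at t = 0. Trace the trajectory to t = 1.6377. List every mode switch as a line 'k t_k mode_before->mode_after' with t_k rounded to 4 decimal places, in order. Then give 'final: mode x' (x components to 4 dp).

Mode 1: guard c·x = 5.2527 hit at Δt = 1.0892 (t = 1.0892), x⁻ = (-4.6129, 2.5236) → reset → x⁺ = (-4.1409, 1.6751), jump to mode 2
Mode 2: flow for 0.5485 to horizon, guard not reached → x = (-4.0333, 0.8408)

1 1.0892 1->2
final: 2 -4.0333 0.8408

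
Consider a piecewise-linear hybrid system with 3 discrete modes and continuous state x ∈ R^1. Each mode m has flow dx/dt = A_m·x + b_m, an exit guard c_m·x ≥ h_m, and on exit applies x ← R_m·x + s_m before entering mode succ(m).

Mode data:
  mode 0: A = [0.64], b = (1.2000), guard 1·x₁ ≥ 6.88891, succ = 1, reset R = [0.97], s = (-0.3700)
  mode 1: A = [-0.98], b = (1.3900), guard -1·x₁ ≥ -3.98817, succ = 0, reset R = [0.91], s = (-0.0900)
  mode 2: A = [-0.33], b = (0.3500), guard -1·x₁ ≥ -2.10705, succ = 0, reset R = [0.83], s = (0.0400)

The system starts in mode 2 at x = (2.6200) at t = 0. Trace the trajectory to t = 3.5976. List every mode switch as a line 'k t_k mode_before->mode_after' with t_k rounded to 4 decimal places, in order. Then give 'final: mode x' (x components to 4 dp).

1 1.2088 2->0
2 2.5715 0->1
3 3.2288 1->0
final: 0 4.9806

Mode 2: guard c·x = -2.1071 hit at Δt = 1.2088 (t = 1.2088), x⁻ = (2.1071) → reset → x⁺ = (1.7889), jump to mode 0
Mode 0: guard c·x = 6.8889 hit at Δt = 1.3627 (t = 2.5715), x⁻ = (6.8889) → reset → x⁺ = (6.3122), jump to mode 1
Mode 1: guard c·x = -3.9882 hit at Δt = 0.6573 (t = 3.2288), x⁻ = (3.9882) → reset → x⁺ = (3.5392), jump to mode 0
Mode 0: flow for 0.3688 to horizon, guard not reached → x = (4.9806)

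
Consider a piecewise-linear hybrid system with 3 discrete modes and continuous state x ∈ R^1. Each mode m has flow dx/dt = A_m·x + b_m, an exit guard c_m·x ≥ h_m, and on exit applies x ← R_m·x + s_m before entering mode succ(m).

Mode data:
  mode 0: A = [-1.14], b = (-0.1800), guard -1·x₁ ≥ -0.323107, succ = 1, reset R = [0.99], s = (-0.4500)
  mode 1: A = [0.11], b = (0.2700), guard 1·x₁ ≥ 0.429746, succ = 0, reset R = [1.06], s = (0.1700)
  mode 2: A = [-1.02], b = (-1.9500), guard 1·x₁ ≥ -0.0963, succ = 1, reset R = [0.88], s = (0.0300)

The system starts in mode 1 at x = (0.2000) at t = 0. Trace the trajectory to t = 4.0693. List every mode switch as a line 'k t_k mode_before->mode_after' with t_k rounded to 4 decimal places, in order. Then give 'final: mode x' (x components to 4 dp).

Mode 1: guard c·x = 0.4297 hit at Δt = 0.7546 (t = 0.7546), x⁻ = (0.4297) → reset → x⁺ = (0.6255), jump to mode 0
Mode 0: guard c·x = -0.3231 hit at Δt = 0.4279 (t = 1.1825), x⁻ = (0.3231) → reset → x⁺ = (-0.1301), jump to mode 1
Mode 1: guard c·x = 0.4297 hit at Δt = 1.9619 (t = 3.1444), x⁻ = (0.4297) → reset → x⁺ = (0.6255), jump to mode 0
Mode 0: guard c·x = -0.3231 hit at Δt = 0.4279 (t = 3.5723), x⁻ = (0.3231) → reset → x⁺ = (-0.1301), jump to mode 1
Mode 1: flow for 0.4970 to horizon, guard not reached → x = (0.0005)

1 0.7546 1->0
2 1.1825 0->1
3 3.1444 1->0
4 3.5723 0->1
final: 1 0.0005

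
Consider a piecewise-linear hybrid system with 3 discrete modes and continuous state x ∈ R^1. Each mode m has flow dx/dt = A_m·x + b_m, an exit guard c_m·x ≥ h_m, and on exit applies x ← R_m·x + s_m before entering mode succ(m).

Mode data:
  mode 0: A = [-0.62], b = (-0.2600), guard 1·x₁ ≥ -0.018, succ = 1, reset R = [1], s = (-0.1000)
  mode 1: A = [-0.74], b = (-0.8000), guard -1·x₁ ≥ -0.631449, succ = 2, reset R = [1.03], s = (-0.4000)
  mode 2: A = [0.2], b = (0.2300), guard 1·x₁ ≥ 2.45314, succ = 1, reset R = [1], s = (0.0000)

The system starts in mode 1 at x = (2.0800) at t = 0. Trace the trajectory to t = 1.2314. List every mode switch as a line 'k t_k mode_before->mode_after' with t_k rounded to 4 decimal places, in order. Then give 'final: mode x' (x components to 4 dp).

Mode 1: guard c·x = -0.6314 hit at Δt = 0.8283 (t = 0.8283), x⁻ = (0.6314) → reset → x⁺ = (0.2504), jump to mode 2
Mode 2: flow for 0.4031 to horizon, guard not reached → x = (0.3680)

1 0.8283 1->2
final: 2 0.3680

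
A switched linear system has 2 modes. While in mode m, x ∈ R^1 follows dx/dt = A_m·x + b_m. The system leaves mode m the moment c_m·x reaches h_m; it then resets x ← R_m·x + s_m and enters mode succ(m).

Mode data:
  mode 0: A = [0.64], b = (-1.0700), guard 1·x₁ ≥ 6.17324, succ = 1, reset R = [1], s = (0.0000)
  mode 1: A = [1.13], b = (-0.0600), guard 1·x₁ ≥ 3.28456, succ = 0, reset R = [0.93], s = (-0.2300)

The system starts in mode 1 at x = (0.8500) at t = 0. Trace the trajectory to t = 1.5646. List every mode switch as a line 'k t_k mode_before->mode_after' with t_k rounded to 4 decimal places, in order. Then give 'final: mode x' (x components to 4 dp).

1 1.2389 1->0
final: 0 3.0918

Mode 1: guard c·x = 3.2846 hit at Δt = 1.2389 (t = 1.2389), x⁻ = (3.2846) → reset → x⁺ = (2.8246), jump to mode 0
Mode 0: flow for 0.3257 to horizon, guard not reached → x = (3.0918)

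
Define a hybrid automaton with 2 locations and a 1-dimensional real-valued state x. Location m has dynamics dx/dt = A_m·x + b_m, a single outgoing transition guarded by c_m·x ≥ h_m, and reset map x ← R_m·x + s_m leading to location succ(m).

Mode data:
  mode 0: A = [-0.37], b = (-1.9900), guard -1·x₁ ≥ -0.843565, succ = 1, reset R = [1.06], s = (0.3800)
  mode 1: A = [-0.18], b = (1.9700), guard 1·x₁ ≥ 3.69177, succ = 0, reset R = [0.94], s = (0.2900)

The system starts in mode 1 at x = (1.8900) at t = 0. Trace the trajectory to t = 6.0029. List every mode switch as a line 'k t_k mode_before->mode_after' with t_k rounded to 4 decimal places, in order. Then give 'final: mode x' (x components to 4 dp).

Mode 1: guard c·x = 3.6918 hit at Δt = 1.2327 (t = 1.2327), x⁻ = (3.6918) → reset → x⁺ = (3.7603), jump to mode 0
Mode 0: guard c·x = -0.8436 hit at Δt = 1.0390 (t = 2.2717), x⁻ = (0.8436) → reset → x⁺ = (1.2742), jump to mode 1
Mode 1: guard c·x = 3.6918 hit at Δt = 1.5983 (t = 3.8699), x⁻ = (3.6918) → reset → x⁺ = (3.7603), jump to mode 0
Mode 0: guard c·x = -0.8436 hit at Δt = 1.0390 (t = 4.9089), x⁻ = (0.8436) → reset → x⁺ = (1.2742), jump to mode 1
Mode 1: flow for 1.0940 to horizon, guard not reached → x = (3.0026)

1 1.2327 1->0
2 2.2717 0->1
3 3.8699 1->0
4 4.9089 0->1
final: 1 3.0026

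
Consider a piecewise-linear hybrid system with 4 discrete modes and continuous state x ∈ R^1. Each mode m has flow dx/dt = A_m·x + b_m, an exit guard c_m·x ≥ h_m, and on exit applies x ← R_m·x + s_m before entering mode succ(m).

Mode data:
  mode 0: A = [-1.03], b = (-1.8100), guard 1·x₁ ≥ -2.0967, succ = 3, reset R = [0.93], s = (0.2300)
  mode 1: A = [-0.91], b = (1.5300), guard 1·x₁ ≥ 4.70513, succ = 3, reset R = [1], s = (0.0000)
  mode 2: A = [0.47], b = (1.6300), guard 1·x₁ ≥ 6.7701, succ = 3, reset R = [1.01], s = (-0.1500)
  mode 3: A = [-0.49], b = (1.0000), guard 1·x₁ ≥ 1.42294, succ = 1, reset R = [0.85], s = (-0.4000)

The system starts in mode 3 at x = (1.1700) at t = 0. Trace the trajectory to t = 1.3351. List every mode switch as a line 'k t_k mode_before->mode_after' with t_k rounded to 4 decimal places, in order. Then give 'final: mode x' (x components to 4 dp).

1 0.7003 3->1
final: 1 1.1921

Mode 3: guard c·x = 1.4229 hit at Δt = 0.7003 (t = 0.7003), x⁻ = (1.4229) → reset → x⁺ = (0.8095), jump to mode 1
Mode 1: flow for 0.6348 to horizon, guard not reached → x = (1.1921)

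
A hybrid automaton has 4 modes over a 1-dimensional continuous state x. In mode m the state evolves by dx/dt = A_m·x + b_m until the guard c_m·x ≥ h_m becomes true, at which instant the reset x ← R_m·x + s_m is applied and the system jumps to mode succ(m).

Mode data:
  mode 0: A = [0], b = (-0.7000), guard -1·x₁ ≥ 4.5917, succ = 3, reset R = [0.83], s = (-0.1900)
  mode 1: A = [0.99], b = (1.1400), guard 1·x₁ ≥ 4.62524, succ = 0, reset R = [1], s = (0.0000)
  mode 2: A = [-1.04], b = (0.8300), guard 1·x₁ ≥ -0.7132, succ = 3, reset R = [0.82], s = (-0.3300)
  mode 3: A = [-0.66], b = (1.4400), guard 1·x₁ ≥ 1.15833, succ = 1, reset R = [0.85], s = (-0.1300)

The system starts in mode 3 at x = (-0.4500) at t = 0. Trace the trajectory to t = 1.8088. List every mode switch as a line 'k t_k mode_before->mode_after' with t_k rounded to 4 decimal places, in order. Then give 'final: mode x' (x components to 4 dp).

1 1.4310 3->1
final: 1 1.7645

Mode 3: guard c·x = 1.1583 hit at Δt = 1.4310 (t = 1.4310), x⁻ = (1.1583) → reset → x⁺ = (0.8546), jump to mode 1
Mode 1: flow for 0.3778 to horizon, guard not reached → x = (1.7645)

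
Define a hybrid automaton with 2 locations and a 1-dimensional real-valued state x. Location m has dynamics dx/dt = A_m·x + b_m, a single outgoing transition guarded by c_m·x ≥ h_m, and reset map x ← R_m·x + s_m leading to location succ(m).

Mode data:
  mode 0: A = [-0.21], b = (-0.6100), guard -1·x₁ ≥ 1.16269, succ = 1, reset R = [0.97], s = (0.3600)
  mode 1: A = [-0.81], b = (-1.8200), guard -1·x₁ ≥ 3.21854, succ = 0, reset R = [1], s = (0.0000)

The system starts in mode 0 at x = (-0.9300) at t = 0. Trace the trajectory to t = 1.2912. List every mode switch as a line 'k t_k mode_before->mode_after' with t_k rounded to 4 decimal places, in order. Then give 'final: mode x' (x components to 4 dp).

1 0.5970 0->1
final: 1 -1.4040

Mode 0: guard c·x = 1.1627 hit at Δt = 0.5970 (t = 0.5970), x⁻ = (-1.1627) → reset → x⁺ = (-0.7678), jump to mode 1
Mode 1: flow for 0.6942 to horizon, guard not reached → x = (-1.4040)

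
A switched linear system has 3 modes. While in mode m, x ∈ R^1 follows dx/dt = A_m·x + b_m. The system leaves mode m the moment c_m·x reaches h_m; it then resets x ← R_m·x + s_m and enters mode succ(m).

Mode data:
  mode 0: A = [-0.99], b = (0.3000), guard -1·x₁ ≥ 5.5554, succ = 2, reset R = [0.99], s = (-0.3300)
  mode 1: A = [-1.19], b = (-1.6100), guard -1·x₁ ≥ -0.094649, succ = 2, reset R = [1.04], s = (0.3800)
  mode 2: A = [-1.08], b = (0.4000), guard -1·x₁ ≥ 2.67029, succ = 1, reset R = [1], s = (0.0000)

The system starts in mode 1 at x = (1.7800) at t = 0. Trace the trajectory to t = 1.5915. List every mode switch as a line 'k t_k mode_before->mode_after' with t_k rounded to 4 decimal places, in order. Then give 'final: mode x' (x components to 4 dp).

Mode 1: guard c·x = -0.0946 hit at Δt = 0.6488 (t = 0.6488), x⁻ = (0.0946) → reset → x⁺ = (0.4784), jump to mode 2
Mode 2: flow for 0.9427 to horizon, guard not reached → x = (0.4094)

1 0.6488 1->2
final: 2 0.4094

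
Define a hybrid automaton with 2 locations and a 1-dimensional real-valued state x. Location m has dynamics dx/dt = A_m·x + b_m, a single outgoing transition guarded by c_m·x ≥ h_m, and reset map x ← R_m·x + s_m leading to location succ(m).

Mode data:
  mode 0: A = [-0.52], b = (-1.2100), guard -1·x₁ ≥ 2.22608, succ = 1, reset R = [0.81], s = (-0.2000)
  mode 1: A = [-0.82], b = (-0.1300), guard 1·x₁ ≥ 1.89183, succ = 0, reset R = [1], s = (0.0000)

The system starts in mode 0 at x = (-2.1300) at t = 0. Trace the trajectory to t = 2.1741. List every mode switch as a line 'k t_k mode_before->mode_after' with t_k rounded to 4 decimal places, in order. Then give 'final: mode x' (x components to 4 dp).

1 1.2870 0->1
final: 1 -1.0498

Mode 0: guard c·x = 2.2261 hit at Δt = 1.2870 (t = 1.2870), x⁻ = (-2.2261) → reset → x⁺ = (-2.0031), jump to mode 1
Mode 1: flow for 0.8871 to horizon, guard not reached → x = (-1.0498)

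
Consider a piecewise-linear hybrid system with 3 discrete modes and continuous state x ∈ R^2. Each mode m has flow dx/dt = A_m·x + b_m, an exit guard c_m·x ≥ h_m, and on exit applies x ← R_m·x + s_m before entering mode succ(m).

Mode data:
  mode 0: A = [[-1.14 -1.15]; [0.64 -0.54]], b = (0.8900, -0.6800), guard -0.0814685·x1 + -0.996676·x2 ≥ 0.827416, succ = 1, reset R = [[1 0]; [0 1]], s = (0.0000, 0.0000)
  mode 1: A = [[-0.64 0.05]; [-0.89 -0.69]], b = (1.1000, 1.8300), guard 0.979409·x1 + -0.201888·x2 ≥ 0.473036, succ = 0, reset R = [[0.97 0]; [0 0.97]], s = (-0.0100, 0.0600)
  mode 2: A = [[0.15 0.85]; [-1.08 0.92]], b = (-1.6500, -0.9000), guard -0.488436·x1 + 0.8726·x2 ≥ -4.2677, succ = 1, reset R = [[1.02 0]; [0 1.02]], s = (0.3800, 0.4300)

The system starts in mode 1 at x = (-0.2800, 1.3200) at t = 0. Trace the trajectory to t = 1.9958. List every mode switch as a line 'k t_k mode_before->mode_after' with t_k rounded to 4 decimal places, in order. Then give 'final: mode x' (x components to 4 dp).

1 1.1731 1->0
final: 0 0.0561 0.7946

Mode 1: guard c·x = 0.4730 hit at Δt = 1.1731 (t = 1.1731), x⁻ = (0.8449, 1.7557) → reset → x⁺ = (0.8095, 1.7630), jump to mode 0
Mode 0: flow for 0.8227 to horizon, guard not reached → x = (0.0561, 0.7946)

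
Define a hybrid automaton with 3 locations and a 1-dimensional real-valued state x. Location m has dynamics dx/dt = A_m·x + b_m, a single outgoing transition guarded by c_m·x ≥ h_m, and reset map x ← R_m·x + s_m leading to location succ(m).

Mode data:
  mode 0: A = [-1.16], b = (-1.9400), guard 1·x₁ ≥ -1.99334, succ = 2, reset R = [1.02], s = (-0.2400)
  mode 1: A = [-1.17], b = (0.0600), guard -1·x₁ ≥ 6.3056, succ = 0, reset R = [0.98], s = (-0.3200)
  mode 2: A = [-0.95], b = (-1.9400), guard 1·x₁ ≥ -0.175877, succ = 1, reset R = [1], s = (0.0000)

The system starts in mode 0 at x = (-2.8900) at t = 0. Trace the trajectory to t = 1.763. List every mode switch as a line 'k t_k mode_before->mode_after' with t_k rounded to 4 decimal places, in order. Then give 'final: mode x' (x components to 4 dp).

Mode 0: guard c·x = -1.9933 hit at Δt = 1.1495 (t = 1.1495), x⁻ = (-1.9933) → reset → x⁺ = (-2.2732), jump to mode 2
Mode 2: flow for 0.6135 to horizon, guard not reached → x = (-2.1711)

1 1.1495 0->2
final: 2 -2.1711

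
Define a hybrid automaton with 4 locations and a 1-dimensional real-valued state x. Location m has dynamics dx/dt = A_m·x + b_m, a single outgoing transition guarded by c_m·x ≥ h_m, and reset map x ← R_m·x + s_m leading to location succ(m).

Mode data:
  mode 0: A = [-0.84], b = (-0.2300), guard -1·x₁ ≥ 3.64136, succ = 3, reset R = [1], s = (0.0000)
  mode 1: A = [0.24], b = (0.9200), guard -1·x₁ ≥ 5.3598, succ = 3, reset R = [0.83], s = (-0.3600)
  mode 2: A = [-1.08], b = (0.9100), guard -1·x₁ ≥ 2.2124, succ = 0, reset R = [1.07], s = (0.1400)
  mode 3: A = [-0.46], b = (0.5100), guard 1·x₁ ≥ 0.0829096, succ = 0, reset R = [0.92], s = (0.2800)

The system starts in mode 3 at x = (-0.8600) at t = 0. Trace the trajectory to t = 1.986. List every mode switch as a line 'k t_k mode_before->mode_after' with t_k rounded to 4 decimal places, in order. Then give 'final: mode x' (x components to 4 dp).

1 1.4172 3->0
final: 0 0.1169

Mode 3: guard c·x = 0.0829 hit at Δt = 1.4172 (t = 1.4172), x⁻ = (0.0829) → reset → x⁺ = (0.3563), jump to mode 0
Mode 0: flow for 0.5688 to horizon, guard not reached → x = (0.1169)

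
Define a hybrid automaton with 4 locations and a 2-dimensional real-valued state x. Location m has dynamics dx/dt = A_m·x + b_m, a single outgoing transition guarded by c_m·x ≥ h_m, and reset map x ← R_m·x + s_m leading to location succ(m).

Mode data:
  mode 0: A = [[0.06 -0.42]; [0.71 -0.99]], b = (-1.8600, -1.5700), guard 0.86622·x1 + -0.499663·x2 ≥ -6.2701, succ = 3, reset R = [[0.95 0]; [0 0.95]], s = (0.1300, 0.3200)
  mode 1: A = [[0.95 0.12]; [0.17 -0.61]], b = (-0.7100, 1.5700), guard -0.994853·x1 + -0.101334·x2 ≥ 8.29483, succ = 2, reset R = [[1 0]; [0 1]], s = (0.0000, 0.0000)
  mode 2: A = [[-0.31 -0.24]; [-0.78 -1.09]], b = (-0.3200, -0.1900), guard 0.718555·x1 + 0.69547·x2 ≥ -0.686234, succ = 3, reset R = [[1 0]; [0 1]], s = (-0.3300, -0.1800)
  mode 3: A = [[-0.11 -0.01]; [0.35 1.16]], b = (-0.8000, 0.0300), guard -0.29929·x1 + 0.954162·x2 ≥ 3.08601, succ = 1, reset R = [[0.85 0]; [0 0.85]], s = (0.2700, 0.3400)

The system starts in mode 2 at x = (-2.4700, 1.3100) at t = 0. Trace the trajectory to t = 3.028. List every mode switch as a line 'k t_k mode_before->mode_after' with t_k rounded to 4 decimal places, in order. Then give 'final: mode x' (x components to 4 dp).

Mode 2: guard c·x = -0.6862 hit at Δt = 1.0065 (t = 1.0065), x⁻ = (-2.3781, 1.4703) → reset → x⁺ = (-2.7081, 1.2903), jump to mode 3
Mode 3: guard c·x = 3.0860 hit at Δt = 0.9888 (t = 1.9953), x⁻ = (-3.1944, 2.2323) → reset → x⁺ = (-2.4453, 2.2374), jump to mode 1
Mode 1: flow for 1.0327 to horizon, guard not reached → x = (-7.3282, 1.7769)

1 1.0065 2->3
2 1.9953 3->1
final: 1 -7.3282 1.7769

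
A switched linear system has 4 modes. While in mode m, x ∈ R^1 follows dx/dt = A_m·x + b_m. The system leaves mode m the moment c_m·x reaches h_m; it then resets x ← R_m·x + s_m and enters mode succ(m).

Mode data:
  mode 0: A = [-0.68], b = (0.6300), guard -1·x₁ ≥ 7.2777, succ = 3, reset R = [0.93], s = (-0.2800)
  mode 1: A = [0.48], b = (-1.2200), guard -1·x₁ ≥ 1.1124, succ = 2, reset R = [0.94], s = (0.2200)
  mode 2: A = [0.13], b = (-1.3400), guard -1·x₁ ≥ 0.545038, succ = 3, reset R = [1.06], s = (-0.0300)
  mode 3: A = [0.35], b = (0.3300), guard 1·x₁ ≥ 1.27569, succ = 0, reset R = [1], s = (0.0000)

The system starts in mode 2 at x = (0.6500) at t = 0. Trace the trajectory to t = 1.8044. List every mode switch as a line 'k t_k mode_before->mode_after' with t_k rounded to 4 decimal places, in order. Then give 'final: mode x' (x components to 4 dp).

Mode 2: guard c·x = 0.5450 hit at Δt = 0.8974 (t = 0.8974), x⁻ = (-0.5450) → reset → x⁺ = (-0.6077), jump to mode 3
Mode 3: flow for 0.9070 to horizon, guard not reached → x = (-0.4825)

1 0.8974 2->3
final: 3 -0.4825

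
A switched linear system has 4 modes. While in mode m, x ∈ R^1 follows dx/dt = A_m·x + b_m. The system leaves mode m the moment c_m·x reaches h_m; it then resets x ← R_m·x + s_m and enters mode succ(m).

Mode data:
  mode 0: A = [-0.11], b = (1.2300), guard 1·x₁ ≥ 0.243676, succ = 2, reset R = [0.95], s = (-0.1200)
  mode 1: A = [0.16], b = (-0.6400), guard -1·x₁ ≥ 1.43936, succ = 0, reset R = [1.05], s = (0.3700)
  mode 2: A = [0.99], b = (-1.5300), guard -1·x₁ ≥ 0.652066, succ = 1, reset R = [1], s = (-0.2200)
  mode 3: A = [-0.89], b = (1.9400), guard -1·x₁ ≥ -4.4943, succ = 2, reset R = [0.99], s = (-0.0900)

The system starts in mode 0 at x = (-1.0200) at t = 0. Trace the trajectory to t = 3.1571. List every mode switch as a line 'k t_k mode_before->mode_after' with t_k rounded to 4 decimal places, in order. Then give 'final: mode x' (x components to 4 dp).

1 0.9939 0->2
2 1.4251 2->1
3 2.1135 1->0
final: 0 0.1951

Mode 0: guard c·x = 0.2437 hit at Δt = 0.9939 (t = 0.9939), x⁻ = (0.2437) → reset → x⁺ = (0.1115), jump to mode 2
Mode 2: guard c·x = 0.6521 hit at Δt = 0.4312 (t = 1.4251), x⁻ = (-0.6521) → reset → x⁺ = (-0.8721), jump to mode 1
Mode 1: guard c·x = 1.4394 hit at Δt = 0.6884 (t = 2.1135), x⁻ = (-1.4394) → reset → x⁺ = (-1.1413), jump to mode 0
Mode 0: flow for 1.0436 to horizon, guard not reached → x = (0.1951)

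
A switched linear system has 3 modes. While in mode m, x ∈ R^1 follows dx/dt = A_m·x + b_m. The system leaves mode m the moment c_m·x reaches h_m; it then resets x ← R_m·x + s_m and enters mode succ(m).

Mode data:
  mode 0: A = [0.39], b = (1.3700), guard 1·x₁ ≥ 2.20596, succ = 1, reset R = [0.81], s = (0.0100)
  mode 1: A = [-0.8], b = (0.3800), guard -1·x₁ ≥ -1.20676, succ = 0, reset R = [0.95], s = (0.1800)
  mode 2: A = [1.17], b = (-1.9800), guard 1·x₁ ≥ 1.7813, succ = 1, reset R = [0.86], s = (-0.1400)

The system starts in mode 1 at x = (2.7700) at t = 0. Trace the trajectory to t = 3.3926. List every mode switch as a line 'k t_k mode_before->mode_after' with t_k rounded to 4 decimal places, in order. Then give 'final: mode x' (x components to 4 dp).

Mode 1: guard c·x = -1.2068 hit at Δt = 1.4288 (t = 1.4288), x⁻ = (1.2068) → reset → x⁺ = (1.3264), jump to mode 0
Mode 0: guard c·x = 2.2060 hit at Δt = 0.4282 (t = 1.8570), x⁻ = (2.2060) → reset → x⁺ = (1.7968), jump to mode 1
Mode 1: guard c·x = -1.2068 hit at Δt = 0.7391 (t = 2.5961), x⁻ = (1.2068) → reset → x⁺ = (1.3264), jump to mode 0
Mode 0: guard c·x = 2.2060 hit at Δt = 0.4282 (t = 3.0243), x⁻ = (2.2060) → reset → x⁺ = (1.7968), jump to mode 1
Mode 1: flow for 0.3683 to horizon, guard not reached → x = (1.4595)

1 1.4288 1->0
2 1.8570 0->1
3 2.5961 1->0
4 3.0243 0->1
final: 1 1.4595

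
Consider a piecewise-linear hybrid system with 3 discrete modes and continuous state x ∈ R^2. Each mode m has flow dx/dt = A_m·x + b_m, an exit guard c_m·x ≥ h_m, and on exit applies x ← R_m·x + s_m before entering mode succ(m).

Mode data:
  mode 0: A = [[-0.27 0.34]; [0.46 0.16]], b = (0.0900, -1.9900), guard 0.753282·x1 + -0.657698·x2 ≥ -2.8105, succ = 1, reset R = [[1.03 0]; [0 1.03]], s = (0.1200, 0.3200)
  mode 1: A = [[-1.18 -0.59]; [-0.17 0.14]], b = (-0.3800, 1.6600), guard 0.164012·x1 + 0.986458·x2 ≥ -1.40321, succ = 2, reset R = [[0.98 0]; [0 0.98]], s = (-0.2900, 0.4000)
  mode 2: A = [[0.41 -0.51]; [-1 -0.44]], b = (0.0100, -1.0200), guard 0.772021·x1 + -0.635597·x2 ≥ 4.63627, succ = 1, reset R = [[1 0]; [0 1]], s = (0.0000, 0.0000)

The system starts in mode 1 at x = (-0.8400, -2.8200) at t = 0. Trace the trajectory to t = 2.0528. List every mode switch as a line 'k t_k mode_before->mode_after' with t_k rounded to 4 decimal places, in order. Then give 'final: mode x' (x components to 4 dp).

1 0.9832 1->2
final: 2 0.7882 -1.7839

Mode 1: guard c·x = -1.4032 hit at Δt = 0.9832 (t = 0.9832), x⁻ = (0.2061, -1.4567) → reset → x⁺ = (-0.0880, -1.0276), jump to mode 2
Mode 2: flow for 1.0696 to horizon, guard not reached → x = (0.7882, -1.7839)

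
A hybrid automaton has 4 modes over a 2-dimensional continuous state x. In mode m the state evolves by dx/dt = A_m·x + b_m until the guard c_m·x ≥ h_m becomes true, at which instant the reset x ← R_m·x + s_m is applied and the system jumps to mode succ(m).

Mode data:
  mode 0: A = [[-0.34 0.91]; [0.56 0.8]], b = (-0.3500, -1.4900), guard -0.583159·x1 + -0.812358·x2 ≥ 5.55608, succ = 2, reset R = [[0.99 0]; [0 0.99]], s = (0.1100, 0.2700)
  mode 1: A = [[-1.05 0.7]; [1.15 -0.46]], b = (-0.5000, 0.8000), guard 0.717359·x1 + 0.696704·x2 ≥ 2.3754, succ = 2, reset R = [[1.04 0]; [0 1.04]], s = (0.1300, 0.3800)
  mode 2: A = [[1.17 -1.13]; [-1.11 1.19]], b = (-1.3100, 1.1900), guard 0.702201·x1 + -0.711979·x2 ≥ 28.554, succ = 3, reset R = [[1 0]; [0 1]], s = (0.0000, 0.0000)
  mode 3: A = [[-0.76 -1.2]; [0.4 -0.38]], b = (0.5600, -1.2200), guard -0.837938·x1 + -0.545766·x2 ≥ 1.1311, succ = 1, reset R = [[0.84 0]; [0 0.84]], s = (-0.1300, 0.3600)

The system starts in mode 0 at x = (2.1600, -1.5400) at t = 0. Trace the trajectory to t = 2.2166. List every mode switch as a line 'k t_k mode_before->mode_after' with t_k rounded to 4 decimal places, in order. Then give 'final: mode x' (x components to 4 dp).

1 1.1198 0->2
final: 2 14.5984 -22.0387

Mode 0: guard c·x = 5.5561 hit at Δt = 1.1198 (t = 1.1198), x⁻ = (-1.6037, -5.6882) → reset → x⁺ = (-1.4777, -5.3613), jump to mode 2
Mode 2: flow for 1.0968 to horizon, guard not reached → x = (14.5984, -22.0387)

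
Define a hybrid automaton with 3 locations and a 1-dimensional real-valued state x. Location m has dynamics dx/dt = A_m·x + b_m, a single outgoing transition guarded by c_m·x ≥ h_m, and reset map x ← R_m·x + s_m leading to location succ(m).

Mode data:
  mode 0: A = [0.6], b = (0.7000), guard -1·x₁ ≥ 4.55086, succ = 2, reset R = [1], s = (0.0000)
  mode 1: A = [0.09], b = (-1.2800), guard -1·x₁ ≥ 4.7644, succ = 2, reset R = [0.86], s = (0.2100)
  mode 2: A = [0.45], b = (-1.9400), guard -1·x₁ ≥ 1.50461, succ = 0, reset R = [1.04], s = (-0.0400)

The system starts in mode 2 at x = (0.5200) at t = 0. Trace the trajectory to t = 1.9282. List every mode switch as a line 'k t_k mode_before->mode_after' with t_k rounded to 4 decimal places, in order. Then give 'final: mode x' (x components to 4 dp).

1 0.9509 2->0
final: 0 -1.9542

Mode 2: guard c·x = 1.5046 hit at Δt = 0.9509 (t = 0.9509), x⁻ = (-1.5046) → reset → x⁺ = (-1.6048), jump to mode 0
Mode 0: flow for 0.9773 to horizon, guard not reached → x = (-1.9542)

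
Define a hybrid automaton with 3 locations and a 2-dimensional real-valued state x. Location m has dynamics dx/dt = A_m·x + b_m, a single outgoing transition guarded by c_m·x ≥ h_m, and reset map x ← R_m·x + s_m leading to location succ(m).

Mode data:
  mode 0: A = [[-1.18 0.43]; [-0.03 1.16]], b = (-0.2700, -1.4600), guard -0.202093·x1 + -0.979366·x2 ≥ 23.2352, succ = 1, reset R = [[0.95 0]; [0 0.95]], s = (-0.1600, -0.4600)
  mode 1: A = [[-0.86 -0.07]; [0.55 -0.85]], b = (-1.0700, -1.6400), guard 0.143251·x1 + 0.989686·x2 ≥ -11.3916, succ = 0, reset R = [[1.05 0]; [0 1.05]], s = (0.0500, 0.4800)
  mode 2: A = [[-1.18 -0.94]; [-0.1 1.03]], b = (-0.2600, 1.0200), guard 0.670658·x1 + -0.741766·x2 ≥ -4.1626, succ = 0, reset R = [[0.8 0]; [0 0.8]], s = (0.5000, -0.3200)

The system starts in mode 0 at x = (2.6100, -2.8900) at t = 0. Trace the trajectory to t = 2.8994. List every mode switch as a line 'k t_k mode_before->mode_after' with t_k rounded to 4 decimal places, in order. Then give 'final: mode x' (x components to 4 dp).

Mode 0: guard c·x = 23.2352 hit at Δt = 1.5191 (t = 1.5191), x⁻ = (-3.7023, -22.9608) → reset → x⁺ = (-3.6772, -22.2727), jump to mode 1
Mode 1: guard c·x = -11.3916 hit at Δt = 1.0238 (t = 2.5429), x⁻ = (-1.5233, -11.2898) → reset → x⁺ = (-1.5495, -11.3743), jump to mode 0
Mode 0: flow for 0.3565 to horizon, guard not reached → x = (-2.9229, -17.8158)

1 1.5191 0->1
2 2.5429 1->0
final: 0 -2.9229 -17.8158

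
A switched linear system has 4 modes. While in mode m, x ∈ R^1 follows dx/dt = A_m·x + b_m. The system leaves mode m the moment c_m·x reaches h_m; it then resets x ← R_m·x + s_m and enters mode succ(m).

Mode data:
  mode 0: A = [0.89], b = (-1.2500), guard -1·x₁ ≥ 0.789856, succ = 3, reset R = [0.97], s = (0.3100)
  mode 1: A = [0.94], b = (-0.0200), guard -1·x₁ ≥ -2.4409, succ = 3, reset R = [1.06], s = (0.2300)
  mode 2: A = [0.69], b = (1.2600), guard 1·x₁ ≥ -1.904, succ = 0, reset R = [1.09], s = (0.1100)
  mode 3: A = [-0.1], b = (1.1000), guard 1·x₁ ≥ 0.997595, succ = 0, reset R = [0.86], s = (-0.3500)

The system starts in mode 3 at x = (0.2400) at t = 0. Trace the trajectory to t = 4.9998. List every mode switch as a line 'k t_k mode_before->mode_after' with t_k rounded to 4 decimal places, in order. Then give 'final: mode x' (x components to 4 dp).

Mode 3: guard c·x = 0.9976 hit at Δt = 0.7301 (t = 0.7301), x⁻ = (0.9976) → reset → x⁺ = (0.5079), jump to mode 0
Mode 0: guard c·x = 0.7899 hit at Δt = 1.0057 (t = 1.7358), x⁻ = (-0.7899) → reset → x⁺ = (-0.4562), jump to mode 3
Mode 3: guard c·x = 0.9976 hit at Δt = 1.3570 (t = 3.0928), x⁻ = (0.9976) → reset → x⁺ = (0.5079), jump to mode 0
Mode 0: guard c·x = 0.7899 hit at Δt = 1.0057 (t = 4.0985), x⁻ = (-0.7899) → reset → x⁺ = (-0.4562), jump to mode 3
Mode 3: flow for 0.9013 to horizon, guard not reached → x = (0.5312)

1 0.7301 3->0
2 1.7358 0->3
3 3.0928 3->0
4 4.0985 0->3
final: 3 0.5312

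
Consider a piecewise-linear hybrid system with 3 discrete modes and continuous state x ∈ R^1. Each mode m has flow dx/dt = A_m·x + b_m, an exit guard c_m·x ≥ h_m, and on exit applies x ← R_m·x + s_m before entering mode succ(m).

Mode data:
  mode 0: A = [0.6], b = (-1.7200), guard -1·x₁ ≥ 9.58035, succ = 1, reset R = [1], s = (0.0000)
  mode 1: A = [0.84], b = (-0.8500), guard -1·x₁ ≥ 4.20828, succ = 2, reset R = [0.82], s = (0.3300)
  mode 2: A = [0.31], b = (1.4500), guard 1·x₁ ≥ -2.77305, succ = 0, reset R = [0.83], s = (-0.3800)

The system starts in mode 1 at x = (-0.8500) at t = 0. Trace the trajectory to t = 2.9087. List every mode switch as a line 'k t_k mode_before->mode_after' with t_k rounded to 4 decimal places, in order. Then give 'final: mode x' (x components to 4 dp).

1 1.2273 1->2
2 1.8777 2->0
final: 0 -7.4327

Mode 1: guard c·x = 4.2083 hit at Δt = 1.2273 (t = 1.2273), x⁻ = (-4.2083) → reset → x⁺ = (-3.1208), jump to mode 2
Mode 2: guard c·x = -2.7731 hit at Δt = 0.6504 (t = 1.8777), x⁻ = (-2.7731) → reset → x⁺ = (-2.6816), jump to mode 0
Mode 0: flow for 1.0310 to horizon, guard not reached → x = (-7.4327)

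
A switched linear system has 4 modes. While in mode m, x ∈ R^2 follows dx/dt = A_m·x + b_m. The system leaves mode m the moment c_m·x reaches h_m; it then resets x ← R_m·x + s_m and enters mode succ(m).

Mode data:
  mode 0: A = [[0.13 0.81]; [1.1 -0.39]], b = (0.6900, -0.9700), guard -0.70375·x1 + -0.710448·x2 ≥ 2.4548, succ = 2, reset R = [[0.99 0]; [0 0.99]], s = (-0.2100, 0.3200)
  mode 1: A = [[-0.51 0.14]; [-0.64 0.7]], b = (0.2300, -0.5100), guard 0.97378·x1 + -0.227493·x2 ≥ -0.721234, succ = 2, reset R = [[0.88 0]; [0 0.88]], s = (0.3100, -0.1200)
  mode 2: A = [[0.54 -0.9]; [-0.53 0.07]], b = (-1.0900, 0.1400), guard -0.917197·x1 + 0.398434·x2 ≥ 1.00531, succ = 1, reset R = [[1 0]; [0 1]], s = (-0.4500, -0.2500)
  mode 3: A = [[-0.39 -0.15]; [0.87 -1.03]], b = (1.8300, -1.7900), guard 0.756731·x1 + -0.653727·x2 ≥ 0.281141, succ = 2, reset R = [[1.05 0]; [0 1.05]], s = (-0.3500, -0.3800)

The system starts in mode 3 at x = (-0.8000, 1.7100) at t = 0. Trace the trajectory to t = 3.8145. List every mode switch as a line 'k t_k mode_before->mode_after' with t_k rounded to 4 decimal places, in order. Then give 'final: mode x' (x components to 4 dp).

Mode 3: guard c·x = 0.2811 hit at Δt = 0.6407 (t = 0.6407), x⁻ = (0.3579, -0.0158) → reset → x⁺ = (0.0258, -0.3966), jump to mode 2
Mode 2: guard c·x = 1.0053 hit at Δt = 1.0255 (t = 1.6662), x⁻ = (-1.1054, -0.0216) → reset → x⁺ = (-1.5554, -0.2716), jump to mode 1
Mode 1: guard c·x = -0.7212 hit at Δt = 0.9829 (t = 2.6491), x⁻ = (-0.7852, -0.1909) → reset → x⁺ = (-0.3810, -0.2880), jump to mode 2
Mode 2: guard c·x = 1.0053 hit at Δt = 0.5445 (t = 3.1936), x⁻ = (-1.1015, -0.0125) → reset → x⁺ = (-1.5515, -0.2625), jump to mode 1
Mode 1: flow for 0.6209 to horizon, guard not reached → x = (-1.0225, -0.1585)

1 0.6407 3->2
2 1.6662 2->1
3 2.6491 1->2
4 3.1936 2->1
final: 1 -1.0225 -0.1585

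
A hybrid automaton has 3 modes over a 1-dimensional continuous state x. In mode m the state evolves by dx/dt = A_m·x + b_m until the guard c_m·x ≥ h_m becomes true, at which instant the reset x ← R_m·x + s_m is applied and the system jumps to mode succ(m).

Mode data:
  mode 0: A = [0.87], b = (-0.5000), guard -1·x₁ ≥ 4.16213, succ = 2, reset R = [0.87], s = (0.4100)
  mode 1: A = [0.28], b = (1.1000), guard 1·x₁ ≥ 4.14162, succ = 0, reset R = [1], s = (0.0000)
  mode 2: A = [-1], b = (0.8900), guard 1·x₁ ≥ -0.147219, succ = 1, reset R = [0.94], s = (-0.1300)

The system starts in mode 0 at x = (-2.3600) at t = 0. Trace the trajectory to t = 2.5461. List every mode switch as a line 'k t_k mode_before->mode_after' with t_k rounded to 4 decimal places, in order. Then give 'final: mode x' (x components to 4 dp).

1 0.5503 0->2
2 1.9250 2->1
final: 1 0.4269

Mode 0: guard c·x = 4.1621 hit at Δt = 0.5503 (t = 0.5503), x⁻ = (-4.1621) → reset → x⁺ = (-3.2111), jump to mode 2
Mode 2: guard c·x = -0.1472 hit at Δt = 1.3747 (t = 1.9250), x⁻ = (-0.1472) → reset → x⁺ = (-0.2684), jump to mode 1
Mode 1: flow for 0.6211 to horizon, guard not reached → x = (0.4269)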